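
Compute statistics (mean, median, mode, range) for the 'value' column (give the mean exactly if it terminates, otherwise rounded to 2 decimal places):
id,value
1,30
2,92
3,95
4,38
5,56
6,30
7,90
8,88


Data: [30, 92, 95, 38, 56, 30, 90, 88]
Count: 8
Sum: 519
Mean: 519/8 = 64.875
Sorted: [30, 30, 38, 56, 88, 90, 92, 95]
Median: 72.0
Mode: 30 (2 times)
Range: 95 - 30 = 65
Min: 30, Max: 95

mean=64.875, median=72.0, mode=30, range=65


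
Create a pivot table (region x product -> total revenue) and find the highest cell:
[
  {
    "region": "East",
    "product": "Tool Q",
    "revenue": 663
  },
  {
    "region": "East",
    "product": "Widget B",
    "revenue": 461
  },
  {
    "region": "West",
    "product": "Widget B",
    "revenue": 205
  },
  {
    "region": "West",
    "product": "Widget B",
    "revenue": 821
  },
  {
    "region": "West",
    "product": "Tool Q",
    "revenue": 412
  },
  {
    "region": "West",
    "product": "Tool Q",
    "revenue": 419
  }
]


Pivot: region (rows) x product (columns) -> total revenue

     Tool Q        Widget B    
East           663           461  
West           831          1026  

Highest: West / Widget B = $1026

West / Widget B = $1026


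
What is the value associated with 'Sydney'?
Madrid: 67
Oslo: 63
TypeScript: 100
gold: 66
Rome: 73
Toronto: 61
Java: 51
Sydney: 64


Looking up key 'Sydney'
Value: 64

64


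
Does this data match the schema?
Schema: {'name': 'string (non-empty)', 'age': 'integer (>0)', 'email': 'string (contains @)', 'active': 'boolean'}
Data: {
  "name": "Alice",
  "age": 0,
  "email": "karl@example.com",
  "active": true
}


Validating each field against schema:
  name: OK (non-empty string)
  age: FAIL (0 is not > 0)
  email: OK (string with @)
  active: OK (boolean)

Result: INVALID (1 error: age)

INVALID (1 error: age)


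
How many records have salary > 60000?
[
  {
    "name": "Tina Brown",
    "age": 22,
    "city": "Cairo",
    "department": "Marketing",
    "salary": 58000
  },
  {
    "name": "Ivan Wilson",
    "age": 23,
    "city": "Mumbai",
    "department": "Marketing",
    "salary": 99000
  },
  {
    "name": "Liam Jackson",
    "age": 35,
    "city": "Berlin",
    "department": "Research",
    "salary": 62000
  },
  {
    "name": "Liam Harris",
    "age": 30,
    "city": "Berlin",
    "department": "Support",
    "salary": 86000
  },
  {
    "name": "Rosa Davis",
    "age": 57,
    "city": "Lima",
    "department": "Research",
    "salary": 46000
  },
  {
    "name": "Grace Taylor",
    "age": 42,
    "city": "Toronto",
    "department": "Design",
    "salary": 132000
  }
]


Data: 6 records
Condition: salary > 60000

Checking each record:
  Tina Brown: 58000
  Ivan Wilson: 99000 MATCH
  Liam Jackson: 62000 MATCH
  Liam Harris: 86000 MATCH
  Rosa Davis: 46000
  Grace Taylor: 132000 MATCH

Count: 4

4


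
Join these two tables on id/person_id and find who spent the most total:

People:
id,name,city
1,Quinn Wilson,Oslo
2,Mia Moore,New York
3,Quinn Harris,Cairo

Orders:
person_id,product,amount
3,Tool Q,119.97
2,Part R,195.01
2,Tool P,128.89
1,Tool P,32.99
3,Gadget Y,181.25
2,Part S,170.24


Join on: people.id = orders.person_id

Joined rows:
  Quinn Harris (Cairo) bought Tool Q for $119.97
  Mia Moore (New York) bought Part R for $195.01
  Mia Moore (New York) bought Tool P for $128.89
  Quinn Wilson (Oslo) bought Tool P for $32.99
  Quinn Harris (Cairo) bought Gadget Y for $181.25
  Mia Moore (New York) bought Part S for $170.24

Total per person:
  Mia Moore: $494.14
  Quinn Harris: $301.22
  Quinn Wilson: $32.99

Top spender: Mia Moore ($494.14)

Mia Moore ($494.14)


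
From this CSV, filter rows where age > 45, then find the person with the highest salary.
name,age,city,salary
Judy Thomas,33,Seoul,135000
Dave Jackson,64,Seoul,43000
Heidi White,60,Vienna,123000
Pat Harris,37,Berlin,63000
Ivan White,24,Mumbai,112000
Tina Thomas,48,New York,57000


Filter: age > 45
Sort by: salary (descending)

Filtered records (3):
  Heidi White, age 60, salary $123000
  Tina Thomas, age 48, salary $57000
  Dave Jackson, age 64, salary $43000

Highest salary: Heidi White ($123000)

Heidi White


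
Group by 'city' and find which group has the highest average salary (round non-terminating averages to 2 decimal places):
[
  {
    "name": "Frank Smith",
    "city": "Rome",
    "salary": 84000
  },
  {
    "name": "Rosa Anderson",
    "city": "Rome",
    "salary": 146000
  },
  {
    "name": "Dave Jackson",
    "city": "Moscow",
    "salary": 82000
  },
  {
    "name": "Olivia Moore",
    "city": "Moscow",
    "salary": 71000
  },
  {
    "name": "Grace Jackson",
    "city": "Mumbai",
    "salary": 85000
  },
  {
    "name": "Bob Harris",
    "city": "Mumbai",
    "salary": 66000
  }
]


Group by: city

Groups:
  Moscow: 2 people, avg salary = 153000/2 = $76500
  Mumbai: 2 people, avg salary = 151000/2 = $75500
  Rome: 2 people, avg salary = 230000/2 = $115000

Highest average salary: Rome ($115000)

Rome ($115000)


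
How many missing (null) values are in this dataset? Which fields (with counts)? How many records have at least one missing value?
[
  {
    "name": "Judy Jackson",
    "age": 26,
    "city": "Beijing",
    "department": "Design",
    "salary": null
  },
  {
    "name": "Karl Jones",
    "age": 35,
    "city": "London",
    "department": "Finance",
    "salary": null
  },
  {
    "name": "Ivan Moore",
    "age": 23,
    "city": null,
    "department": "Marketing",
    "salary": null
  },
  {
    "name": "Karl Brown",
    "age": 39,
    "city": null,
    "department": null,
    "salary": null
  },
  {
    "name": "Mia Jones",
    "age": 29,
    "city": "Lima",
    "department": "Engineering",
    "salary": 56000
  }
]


Checking for missing (null) values in 5 records:

  Judy Jackson: salary
  Karl Jones: salary
  Ivan Moore: city, salary
  Karl Brown: city, department, salary
  Mia Jones: complete

Per field:
  name: 0 missing
  age: 0 missing
  city: 2 missing
  department: 1 missing
  salary: 4 missing

Total missing values: 7
Records with any missing: 4

7 missing values (city: 2, department: 1, salary: 4); 4 incomplete records


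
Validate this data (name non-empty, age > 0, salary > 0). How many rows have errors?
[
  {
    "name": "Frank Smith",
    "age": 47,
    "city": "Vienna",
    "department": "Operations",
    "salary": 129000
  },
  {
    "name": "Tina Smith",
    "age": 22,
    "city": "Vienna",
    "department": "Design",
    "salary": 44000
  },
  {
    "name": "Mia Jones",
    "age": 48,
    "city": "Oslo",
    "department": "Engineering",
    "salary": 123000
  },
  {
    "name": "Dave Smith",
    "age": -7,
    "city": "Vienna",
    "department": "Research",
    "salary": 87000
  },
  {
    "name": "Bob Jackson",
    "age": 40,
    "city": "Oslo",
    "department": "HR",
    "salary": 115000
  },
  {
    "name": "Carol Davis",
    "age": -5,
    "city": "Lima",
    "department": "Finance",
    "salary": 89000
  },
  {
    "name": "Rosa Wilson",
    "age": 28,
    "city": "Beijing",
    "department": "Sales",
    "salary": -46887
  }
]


Validating 7 records:
Rules: name non-empty, age > 0, salary > 0

  Row 1 (Frank Smith): OK
  Row 2 (Tina Smith): OK
  Row 3 (Mia Jones): OK
  Row 4 (Dave Smith): negative age: -7
  Row 5 (Bob Jackson): OK
  Row 6 (Carol Davis): negative age: -5
  Row 7 (Rosa Wilson): negative salary: -46887

Total errors: 3

3 errors


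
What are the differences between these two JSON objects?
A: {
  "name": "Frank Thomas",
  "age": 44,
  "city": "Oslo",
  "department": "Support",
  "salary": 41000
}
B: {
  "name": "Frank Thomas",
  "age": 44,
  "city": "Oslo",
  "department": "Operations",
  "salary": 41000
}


Comparing each field (in key order):
  name: same
  age: same
  city: same
  department: DIFFERENT
  salary: same
Differences:
  department: Support -> Operations

1 field(s) changed

1 change: department


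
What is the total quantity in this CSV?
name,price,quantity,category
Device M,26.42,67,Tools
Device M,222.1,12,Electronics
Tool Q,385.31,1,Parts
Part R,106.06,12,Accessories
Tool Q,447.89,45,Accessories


Computing total quantity:
Values: [67, 12, 1, 12, 45]
Sum = 137

137


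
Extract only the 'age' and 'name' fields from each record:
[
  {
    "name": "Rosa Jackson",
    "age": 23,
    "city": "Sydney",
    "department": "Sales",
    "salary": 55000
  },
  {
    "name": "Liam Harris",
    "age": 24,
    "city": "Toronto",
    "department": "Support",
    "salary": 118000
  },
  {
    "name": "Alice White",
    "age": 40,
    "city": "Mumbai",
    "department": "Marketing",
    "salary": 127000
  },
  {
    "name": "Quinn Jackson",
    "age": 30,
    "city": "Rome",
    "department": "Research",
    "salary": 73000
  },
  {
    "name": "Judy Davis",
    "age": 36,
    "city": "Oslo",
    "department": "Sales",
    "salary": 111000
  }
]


Original: 5 records with fields: name, age, city, department, salary
Keep: ['age', 'name']
Drop: ['city', 'department', 'salary']
Result: 5 records, 2 fields each

[
  {
    "age": 23,
    "name": "Rosa Jackson"
  },
  {
    "age": 24,
    "name": "Liam Harris"
  },
  {
    "age": 40,
    "name": "Alice White"
  },
  {
    "age": 30,
    "name": "Quinn Jackson"
  },
  {
    "age": 36,
    "name": "Judy Davis"
  }
]


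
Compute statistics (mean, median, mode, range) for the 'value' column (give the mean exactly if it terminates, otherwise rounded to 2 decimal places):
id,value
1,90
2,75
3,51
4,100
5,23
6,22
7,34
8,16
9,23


Data: [90, 75, 51, 100, 23, 22, 34, 16, 23]
Count: 9
Sum: 434
Mean: 434/9 ≈ 48.22 (rounded to 2 decimal places)
Sorted: [16, 22, 23, 23, 34, 51, 75, 90, 100]
Median: 34.0
Mode: 23 (2 times)
Range: 100 - 16 = 84
Min: 16, Max: 100

mean≈48.22, median=34.0, mode=23, range=84


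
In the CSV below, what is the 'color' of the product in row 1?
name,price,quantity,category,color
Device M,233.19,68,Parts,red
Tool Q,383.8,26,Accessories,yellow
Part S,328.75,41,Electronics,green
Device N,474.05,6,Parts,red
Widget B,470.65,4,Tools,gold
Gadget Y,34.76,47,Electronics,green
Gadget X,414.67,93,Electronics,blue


Query: Row 1 ('Device M'), column 'color'
Value: red

red


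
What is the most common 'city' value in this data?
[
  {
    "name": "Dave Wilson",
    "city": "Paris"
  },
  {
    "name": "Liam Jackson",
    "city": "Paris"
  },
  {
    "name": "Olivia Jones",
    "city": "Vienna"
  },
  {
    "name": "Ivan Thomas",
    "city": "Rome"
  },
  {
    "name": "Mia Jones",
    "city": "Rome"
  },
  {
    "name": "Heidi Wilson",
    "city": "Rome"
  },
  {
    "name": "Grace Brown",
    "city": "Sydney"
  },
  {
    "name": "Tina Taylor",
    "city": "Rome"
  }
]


Counting 'city' values across 8 records:

  Rome: 4 ####
  Paris: 2 ##
  Vienna: 1 #
  Sydney: 1 #

Most common: Rome (4 times)

Rome (4 times)


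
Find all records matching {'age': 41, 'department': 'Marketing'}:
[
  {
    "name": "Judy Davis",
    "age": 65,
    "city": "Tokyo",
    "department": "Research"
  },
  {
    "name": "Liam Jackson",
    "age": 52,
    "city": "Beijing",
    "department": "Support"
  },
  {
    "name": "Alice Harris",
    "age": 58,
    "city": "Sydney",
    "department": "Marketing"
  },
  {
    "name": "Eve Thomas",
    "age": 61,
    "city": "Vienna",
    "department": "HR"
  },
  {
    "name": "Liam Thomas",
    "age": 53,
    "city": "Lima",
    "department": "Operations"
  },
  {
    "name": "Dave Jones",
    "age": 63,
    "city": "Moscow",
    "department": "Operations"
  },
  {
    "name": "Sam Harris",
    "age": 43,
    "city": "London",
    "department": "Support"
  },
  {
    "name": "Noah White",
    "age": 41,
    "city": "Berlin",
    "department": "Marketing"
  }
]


Search criteria: {'age': 41, 'department': 'Marketing'}

Checking 8 records:
  Judy Davis: {age: 65, department: Research}
  Liam Jackson: {age: 52, department: Support}
  Alice Harris: {age: 58, department: Marketing}
  Eve Thomas: {age: 61, department: HR}
  Liam Thomas: {age: 53, department: Operations}
  Dave Jones: {age: 63, department: Operations}
  Sam Harris: {age: 43, department: Support}
  Noah White: {age: 41, department: Marketing} <-- MATCH

Matches: ["Noah White"]

["Noah White"]


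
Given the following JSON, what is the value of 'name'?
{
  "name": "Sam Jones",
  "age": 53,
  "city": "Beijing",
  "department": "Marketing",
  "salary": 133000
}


Looking up field 'name'
Value: Sam Jones

Sam Jones


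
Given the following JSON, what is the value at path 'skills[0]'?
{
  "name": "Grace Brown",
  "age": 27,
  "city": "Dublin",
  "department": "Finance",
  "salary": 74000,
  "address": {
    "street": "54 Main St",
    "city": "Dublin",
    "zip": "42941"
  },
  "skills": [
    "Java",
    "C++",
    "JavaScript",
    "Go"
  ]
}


Query: skills[0]
Path: skills -> first element
Value: Java

Java


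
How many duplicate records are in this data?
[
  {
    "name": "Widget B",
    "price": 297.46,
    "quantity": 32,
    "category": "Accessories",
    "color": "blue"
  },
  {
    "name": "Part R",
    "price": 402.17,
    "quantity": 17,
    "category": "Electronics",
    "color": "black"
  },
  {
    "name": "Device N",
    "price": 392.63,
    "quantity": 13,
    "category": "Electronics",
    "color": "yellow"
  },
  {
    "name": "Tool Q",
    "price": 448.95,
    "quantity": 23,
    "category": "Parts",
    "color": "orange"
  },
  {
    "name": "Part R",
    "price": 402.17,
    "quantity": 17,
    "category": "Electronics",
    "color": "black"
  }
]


Checking 5 records for duplicates:

  Row 1: Widget B ($297.46, qty 32)
  Row 2: Part R ($402.17, qty 17)
  Row 3: Device N ($392.63, qty 13)
  Row 4: Tool Q ($448.95, qty 23)
  Row 5: Part R ($402.17, qty 17) <-- DUPLICATE

Duplicates found: 1
Unique records: 4

1 duplicates, 4 unique


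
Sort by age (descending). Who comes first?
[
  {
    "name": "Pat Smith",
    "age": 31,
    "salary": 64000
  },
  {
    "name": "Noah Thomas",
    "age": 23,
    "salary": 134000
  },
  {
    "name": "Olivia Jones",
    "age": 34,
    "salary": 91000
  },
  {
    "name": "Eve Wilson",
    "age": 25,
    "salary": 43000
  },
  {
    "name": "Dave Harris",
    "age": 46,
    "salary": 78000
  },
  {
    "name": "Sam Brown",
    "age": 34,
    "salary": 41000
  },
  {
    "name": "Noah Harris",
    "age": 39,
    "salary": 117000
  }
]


Sort by: age (descending)

Sorted order:
  1. Dave Harris (age = 46)
  2. Noah Harris (age = 39)
  3. Olivia Jones (age = 34)
  4. Sam Brown (age = 34)
  5. Pat Smith (age = 31)
  6. Eve Wilson (age = 25)
  7. Noah Thomas (age = 23)

First: Dave Harris

Dave Harris


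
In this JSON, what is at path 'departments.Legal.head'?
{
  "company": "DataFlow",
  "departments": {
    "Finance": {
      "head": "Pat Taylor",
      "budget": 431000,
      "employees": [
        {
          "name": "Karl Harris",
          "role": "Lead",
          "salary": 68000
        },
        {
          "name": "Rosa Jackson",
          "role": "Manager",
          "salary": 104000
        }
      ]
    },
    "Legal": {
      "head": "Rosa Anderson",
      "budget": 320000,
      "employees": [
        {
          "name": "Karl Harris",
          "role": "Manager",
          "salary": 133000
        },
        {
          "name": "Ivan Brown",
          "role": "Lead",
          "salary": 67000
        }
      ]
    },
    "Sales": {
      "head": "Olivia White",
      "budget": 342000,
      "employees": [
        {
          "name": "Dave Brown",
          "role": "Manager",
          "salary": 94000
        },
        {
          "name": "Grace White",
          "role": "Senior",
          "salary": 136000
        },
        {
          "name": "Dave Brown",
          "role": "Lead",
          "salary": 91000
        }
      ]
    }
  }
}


Path: departments.Legal.head

Navigate:
  -> departments
  -> Legal
  -> head = 'Rosa Anderson'

Rosa Anderson


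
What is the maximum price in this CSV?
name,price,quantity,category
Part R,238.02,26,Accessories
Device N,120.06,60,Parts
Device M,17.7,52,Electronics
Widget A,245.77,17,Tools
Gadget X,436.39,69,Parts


Computing maximum price:
Values: [238.02, 120.06, 17.7, 245.77, 436.39]
Max = 436.39

436.39


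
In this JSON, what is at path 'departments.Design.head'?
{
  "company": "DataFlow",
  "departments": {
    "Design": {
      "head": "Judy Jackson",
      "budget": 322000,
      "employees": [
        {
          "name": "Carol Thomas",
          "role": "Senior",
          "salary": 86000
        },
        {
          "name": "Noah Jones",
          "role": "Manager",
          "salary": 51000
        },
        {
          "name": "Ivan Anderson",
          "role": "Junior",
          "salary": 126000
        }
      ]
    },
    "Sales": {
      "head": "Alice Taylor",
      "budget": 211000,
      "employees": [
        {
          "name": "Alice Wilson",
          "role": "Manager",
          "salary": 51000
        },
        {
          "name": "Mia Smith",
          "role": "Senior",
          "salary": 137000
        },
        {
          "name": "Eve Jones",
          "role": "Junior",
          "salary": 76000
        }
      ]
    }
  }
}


Path: departments.Design.head

Navigate:
  -> departments
  -> Design
  -> head = 'Judy Jackson'

Judy Jackson


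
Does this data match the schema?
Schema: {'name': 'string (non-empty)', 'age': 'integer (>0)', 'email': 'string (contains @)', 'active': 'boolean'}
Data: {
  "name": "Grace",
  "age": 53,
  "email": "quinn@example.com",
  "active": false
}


Validating each field against schema:
  name: OK (non-empty string)
  age: OK (positive integer)
  email: OK (string with @)
  active: OK (boolean)

Result: VALID

VALID


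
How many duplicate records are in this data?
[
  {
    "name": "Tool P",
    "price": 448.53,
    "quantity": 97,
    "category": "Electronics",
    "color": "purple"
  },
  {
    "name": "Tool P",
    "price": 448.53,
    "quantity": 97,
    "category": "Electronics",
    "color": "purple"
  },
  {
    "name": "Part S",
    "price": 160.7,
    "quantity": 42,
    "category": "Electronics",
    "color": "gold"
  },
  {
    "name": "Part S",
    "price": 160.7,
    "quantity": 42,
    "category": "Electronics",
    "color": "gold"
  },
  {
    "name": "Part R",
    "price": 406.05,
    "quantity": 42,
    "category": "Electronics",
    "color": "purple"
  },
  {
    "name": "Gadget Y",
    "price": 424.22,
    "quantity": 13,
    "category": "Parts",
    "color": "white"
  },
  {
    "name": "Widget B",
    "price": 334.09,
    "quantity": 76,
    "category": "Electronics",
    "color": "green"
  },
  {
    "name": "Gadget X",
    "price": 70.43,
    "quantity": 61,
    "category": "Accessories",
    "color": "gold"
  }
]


Checking 8 records for duplicates:

  Row 1: Tool P ($448.53, qty 97)
  Row 2: Tool P ($448.53, qty 97) <-- DUPLICATE
  Row 3: Part S ($160.7, qty 42)
  Row 4: Part S ($160.7, qty 42) <-- DUPLICATE
  Row 5: Part R ($406.05, qty 42)
  Row 6: Gadget Y ($424.22, qty 13)
  Row 7: Widget B ($334.09, qty 76)
  Row 8: Gadget X ($70.43, qty 61)

Duplicates found: 2
Unique records: 6

2 duplicates, 6 unique


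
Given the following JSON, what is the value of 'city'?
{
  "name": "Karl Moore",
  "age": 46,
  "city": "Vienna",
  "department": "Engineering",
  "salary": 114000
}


Looking up field 'city'
Value: Vienna

Vienna


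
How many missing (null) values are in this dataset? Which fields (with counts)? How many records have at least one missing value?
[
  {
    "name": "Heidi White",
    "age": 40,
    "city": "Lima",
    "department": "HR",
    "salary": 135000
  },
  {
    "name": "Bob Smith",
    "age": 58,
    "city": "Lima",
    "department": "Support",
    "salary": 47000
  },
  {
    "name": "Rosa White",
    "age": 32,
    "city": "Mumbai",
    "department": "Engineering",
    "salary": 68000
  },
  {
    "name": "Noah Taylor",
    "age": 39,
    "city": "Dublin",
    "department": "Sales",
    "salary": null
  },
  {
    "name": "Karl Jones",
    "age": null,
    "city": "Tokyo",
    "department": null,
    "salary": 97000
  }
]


Checking for missing (null) values in 5 records:

  Heidi White: complete
  Bob Smith: complete
  Rosa White: complete
  Noah Taylor: salary
  Karl Jones: age, department

Per field:
  name: 0 missing
  age: 1 missing
  city: 0 missing
  department: 1 missing
  salary: 1 missing

Total missing values: 3
Records with any missing: 2

3 missing values (age: 1, department: 1, salary: 1); 2 incomplete records


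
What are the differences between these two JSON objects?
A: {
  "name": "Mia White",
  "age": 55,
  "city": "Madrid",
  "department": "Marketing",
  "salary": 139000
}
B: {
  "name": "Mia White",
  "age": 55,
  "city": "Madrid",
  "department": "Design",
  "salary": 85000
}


Comparing each field (in key order):
  name: same
  age: same
  city: same
  department: DIFFERENT
  salary: DIFFERENT
Differences:
  department: Marketing -> Design
  salary: 139000 -> 85000

2 field(s) changed

2 changes: department, salary


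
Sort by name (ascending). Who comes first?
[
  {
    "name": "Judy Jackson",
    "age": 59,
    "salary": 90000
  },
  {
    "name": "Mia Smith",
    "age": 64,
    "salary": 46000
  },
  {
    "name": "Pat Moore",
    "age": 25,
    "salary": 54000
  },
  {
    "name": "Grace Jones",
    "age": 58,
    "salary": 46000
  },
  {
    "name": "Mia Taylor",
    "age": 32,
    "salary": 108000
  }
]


Sort by: name (ascending)

Sorted order:
  1. Grace Jones (name = Grace Jones)
  2. Judy Jackson (name = Judy Jackson)
  3. Mia Smith (name = Mia Smith)
  4. Mia Taylor (name = Mia Taylor)
  5. Pat Moore (name = Pat Moore)

First: Grace Jones

Grace Jones


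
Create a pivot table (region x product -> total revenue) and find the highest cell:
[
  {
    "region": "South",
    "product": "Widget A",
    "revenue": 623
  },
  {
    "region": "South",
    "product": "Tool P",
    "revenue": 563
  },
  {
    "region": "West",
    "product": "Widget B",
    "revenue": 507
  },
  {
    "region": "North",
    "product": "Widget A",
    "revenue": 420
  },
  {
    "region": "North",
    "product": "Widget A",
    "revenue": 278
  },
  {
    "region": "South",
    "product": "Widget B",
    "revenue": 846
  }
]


Pivot: region (rows) x product (columns) -> total revenue

     Tool P        Widget A      Widget B    
North            0           698             0  
South          563           623           846  
West             0             0           507  

Highest: South / Widget B = $846

South / Widget B = $846


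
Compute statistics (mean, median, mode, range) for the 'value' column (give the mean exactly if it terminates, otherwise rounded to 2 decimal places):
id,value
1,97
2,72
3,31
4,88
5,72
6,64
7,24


Data: [97, 72, 31, 88, 72, 64, 24]
Count: 7
Sum: 448
Mean: 448/7 = 64
Sorted: [24, 31, 64, 72, 72, 88, 97]
Median: 72.0
Mode: 72 (2 times)
Range: 97 - 24 = 73
Min: 24, Max: 97

mean=64, median=72.0, mode=72, range=73


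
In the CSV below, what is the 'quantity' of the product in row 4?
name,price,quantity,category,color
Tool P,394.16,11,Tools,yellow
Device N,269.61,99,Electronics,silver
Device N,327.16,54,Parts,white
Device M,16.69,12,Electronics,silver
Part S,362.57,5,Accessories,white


Query: Row 4 ('Device M'), column 'quantity'
Value: 12

12


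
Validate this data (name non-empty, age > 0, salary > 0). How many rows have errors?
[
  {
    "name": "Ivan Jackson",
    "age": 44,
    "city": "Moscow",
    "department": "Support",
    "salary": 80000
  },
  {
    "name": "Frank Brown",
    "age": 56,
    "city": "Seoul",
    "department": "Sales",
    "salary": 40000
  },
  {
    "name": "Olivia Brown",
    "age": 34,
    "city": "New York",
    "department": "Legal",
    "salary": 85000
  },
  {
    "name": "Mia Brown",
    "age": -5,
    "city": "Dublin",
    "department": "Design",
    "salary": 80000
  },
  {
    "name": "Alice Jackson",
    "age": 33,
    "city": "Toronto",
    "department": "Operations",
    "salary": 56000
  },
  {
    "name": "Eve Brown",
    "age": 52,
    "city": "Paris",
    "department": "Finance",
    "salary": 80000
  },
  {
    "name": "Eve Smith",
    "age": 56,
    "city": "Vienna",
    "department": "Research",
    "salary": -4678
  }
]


Validating 7 records:
Rules: name non-empty, age > 0, salary > 0

  Row 1 (Ivan Jackson): OK
  Row 2 (Frank Brown): OK
  Row 3 (Olivia Brown): OK
  Row 4 (Mia Brown): negative age: -5
  Row 5 (Alice Jackson): OK
  Row 6 (Eve Brown): OK
  Row 7 (Eve Smith): negative salary: -4678

Total errors: 2

2 errors


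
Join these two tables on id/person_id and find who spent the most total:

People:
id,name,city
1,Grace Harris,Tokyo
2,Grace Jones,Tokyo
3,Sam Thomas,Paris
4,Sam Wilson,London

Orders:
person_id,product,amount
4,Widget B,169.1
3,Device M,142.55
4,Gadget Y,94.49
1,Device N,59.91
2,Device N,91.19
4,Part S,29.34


Join on: people.id = orders.person_id

Joined rows:
  Sam Wilson (London) bought Widget B for $169.1
  Sam Thomas (Paris) bought Device M for $142.55
  Sam Wilson (London) bought Gadget Y for $94.49
  Grace Harris (Tokyo) bought Device N for $59.91
  Grace Jones (Tokyo) bought Device N for $91.19
  Sam Wilson (London) bought Part S for $29.34

Total per person:
  Sam Wilson: $292.93
  Sam Thomas: $142.55
  Grace Jones: $91.19
  Grace Harris: $59.91

Top spender: Sam Wilson ($292.93)

Sam Wilson ($292.93)


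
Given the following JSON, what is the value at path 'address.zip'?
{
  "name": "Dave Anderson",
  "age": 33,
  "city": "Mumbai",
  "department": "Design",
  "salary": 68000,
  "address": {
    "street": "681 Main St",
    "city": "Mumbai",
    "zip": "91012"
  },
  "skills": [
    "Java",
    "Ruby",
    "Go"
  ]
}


Query: address.zip
Path: address -> zip
Value: 91012

91012


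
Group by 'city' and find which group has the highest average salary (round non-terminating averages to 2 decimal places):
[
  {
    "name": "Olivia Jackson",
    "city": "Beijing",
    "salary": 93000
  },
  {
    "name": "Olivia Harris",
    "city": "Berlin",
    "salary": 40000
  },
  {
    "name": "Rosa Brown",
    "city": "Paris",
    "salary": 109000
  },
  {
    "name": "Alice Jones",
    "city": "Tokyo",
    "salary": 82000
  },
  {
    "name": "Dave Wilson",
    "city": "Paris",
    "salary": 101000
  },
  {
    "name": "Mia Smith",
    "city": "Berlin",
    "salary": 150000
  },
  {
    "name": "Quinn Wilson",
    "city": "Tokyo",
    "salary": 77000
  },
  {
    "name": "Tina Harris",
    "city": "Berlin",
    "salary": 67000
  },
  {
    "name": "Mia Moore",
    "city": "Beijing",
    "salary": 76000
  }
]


Group by: city

Groups:
  Beijing: 2 people, avg salary = 169000/2 = $84500
  Berlin: 3 people, avg salary = 257000/3 ≈ $85666.67
  Paris: 2 people, avg salary = 210000/2 = $105000
  Tokyo: 2 people, avg salary = 159000/2 = $79500

Highest average salary: Paris ($105000)

Paris ($105000)


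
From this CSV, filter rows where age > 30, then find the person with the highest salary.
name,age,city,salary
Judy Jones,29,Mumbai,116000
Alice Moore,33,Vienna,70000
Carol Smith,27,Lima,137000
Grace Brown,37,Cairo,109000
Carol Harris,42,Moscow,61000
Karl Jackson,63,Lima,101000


Filter: age > 30
Sort by: salary (descending)

Filtered records (4):
  Grace Brown, age 37, salary $109000
  Karl Jackson, age 63, salary $101000
  Alice Moore, age 33, salary $70000
  Carol Harris, age 42, salary $61000

Highest salary: Grace Brown ($109000)

Grace Brown


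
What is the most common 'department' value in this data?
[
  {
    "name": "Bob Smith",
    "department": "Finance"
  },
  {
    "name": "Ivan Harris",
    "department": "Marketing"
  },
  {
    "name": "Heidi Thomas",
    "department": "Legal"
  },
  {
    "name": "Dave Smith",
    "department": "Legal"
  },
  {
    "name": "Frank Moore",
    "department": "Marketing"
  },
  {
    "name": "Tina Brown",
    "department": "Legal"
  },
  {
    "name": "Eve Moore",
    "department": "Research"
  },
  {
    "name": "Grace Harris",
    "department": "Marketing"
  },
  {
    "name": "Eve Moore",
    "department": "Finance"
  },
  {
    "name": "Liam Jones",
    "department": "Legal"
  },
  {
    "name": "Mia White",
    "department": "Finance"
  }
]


Counting 'department' values across 11 records:

  Legal: 4 ####
  Finance: 3 ###
  Marketing: 3 ###
  Research: 1 #

Most common: Legal (4 times)

Legal (4 times)


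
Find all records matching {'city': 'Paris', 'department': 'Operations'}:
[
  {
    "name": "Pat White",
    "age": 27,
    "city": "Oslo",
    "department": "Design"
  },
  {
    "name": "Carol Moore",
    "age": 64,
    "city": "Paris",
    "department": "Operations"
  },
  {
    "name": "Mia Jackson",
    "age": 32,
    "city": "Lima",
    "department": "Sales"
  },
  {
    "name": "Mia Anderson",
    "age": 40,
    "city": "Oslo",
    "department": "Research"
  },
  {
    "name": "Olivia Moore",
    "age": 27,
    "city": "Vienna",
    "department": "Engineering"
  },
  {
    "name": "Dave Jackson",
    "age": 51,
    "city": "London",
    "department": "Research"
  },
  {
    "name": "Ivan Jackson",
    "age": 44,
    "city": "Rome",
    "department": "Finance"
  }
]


Search criteria: {'city': 'Paris', 'department': 'Operations'}

Checking 7 records:
  Pat White: {city: Oslo, department: Design}
  Carol Moore: {city: Paris, department: Operations} <-- MATCH
  Mia Jackson: {city: Lima, department: Sales}
  Mia Anderson: {city: Oslo, department: Research}
  Olivia Moore: {city: Vienna, department: Engineering}
  Dave Jackson: {city: London, department: Research}
  Ivan Jackson: {city: Rome, department: Finance}

Matches: ["Carol Moore"]

["Carol Moore"]


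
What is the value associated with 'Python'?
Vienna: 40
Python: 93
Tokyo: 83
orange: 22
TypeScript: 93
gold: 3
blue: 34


Looking up key 'Python'
Value: 93

93


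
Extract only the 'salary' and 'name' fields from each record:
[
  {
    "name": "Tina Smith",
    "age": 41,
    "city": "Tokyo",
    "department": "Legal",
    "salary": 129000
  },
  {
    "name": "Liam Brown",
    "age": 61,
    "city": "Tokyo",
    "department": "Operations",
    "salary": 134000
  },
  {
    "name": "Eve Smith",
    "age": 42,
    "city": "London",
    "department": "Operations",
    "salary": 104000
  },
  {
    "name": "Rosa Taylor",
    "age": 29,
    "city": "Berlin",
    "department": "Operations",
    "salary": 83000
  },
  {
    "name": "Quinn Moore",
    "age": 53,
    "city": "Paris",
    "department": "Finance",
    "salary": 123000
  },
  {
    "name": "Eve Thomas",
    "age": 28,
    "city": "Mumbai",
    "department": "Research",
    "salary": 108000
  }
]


Original: 6 records with fields: name, age, city, department, salary
Keep: ['salary', 'name']
Drop: ['age', 'city', 'department']
Result: 6 records, 2 fields each

[
  {
    "salary": 129000,
    "name": "Tina Smith"
  },
  {
    "salary": 134000,
    "name": "Liam Brown"
  },
  {
    "salary": 104000,
    "name": "Eve Smith"
  },
  {
    "salary": 83000,
    "name": "Rosa Taylor"
  },
  {
    "salary": 123000,
    "name": "Quinn Moore"
  },
  {
    "salary": 108000,
    "name": "Eve Thomas"
  }
]


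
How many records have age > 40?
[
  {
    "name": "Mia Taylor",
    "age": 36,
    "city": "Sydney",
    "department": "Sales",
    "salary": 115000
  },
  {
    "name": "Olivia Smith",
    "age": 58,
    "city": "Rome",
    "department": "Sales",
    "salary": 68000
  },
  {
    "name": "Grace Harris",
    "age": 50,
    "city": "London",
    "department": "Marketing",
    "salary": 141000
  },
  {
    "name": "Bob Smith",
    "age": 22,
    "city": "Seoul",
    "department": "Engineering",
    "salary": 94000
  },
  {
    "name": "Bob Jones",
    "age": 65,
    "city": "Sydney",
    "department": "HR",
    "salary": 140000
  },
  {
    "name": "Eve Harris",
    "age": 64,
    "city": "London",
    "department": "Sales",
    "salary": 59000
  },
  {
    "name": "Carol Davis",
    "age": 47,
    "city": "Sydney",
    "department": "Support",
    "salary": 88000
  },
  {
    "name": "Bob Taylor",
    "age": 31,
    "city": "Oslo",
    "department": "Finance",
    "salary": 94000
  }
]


Data: 8 records
Condition: age > 40

Checking each record:
  Mia Taylor: 36
  Olivia Smith: 58 MATCH
  Grace Harris: 50 MATCH
  Bob Smith: 22
  Bob Jones: 65 MATCH
  Eve Harris: 64 MATCH
  Carol Davis: 47 MATCH
  Bob Taylor: 31

Count: 5

5


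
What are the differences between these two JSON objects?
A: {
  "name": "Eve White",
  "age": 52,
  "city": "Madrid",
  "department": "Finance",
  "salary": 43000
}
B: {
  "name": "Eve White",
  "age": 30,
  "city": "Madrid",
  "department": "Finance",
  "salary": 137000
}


Comparing each field (in key order):
  name: same
  age: DIFFERENT
  city: same
  department: same
  salary: DIFFERENT
Differences:
  age: 52 -> 30
  salary: 43000 -> 137000

2 field(s) changed

2 changes: age, salary


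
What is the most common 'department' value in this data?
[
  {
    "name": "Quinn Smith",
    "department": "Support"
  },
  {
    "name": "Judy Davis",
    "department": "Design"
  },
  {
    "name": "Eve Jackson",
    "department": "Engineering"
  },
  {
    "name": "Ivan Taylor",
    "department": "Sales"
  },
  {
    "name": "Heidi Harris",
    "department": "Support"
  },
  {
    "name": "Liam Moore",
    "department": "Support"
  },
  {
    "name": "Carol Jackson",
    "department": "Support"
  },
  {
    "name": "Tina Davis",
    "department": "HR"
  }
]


Counting 'department' values across 8 records:

  Support: 4 ####
  Design: 1 #
  Engineering: 1 #
  Sales: 1 #
  HR: 1 #

Most common: Support (4 times)

Support (4 times)


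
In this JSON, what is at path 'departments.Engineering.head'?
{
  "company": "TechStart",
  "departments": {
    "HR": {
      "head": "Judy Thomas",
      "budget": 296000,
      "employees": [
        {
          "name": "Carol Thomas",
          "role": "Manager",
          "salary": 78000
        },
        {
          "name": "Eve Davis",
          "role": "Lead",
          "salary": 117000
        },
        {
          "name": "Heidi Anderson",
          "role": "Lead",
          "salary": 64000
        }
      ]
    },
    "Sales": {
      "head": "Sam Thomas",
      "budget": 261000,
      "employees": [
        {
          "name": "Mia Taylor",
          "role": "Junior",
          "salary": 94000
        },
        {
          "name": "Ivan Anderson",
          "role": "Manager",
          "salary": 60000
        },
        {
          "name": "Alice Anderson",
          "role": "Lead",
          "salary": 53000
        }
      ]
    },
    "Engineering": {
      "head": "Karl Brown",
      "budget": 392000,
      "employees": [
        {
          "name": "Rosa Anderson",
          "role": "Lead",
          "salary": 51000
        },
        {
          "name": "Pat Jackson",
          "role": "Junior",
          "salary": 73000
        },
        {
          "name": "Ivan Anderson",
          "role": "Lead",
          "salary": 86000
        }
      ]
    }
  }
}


Path: departments.Engineering.head

Navigate:
  -> departments
  -> Engineering
  -> head = 'Karl Brown'

Karl Brown


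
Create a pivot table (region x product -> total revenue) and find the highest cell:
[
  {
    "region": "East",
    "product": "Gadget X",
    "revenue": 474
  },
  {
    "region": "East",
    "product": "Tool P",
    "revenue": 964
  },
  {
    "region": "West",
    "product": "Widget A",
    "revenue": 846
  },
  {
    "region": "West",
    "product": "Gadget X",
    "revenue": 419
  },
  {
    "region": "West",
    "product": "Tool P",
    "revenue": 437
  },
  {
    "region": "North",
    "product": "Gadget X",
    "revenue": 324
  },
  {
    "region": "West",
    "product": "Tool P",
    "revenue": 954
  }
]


Pivot: region (rows) x product (columns) -> total revenue

     Gadget X      Tool P        Widget A    
East           474           964             0  
North          324             0             0  
West           419          1391           846  

Highest: West / Tool P = $1391

West / Tool P = $1391


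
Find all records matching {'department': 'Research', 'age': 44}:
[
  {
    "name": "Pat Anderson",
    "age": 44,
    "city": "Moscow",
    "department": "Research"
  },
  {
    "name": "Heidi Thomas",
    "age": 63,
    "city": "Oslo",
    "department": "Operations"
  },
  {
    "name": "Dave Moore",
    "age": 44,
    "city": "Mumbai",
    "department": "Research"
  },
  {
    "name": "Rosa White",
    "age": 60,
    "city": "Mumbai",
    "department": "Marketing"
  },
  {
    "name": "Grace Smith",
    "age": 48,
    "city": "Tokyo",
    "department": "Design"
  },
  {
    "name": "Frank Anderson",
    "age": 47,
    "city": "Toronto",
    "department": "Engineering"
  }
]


Search criteria: {'department': 'Research', 'age': 44}

Checking 6 records:
  Pat Anderson: {department: Research, age: 44} <-- MATCH
  Heidi Thomas: {department: Operations, age: 63}
  Dave Moore: {department: Research, age: 44} <-- MATCH
  Rosa White: {department: Marketing, age: 60}
  Grace Smith: {department: Design, age: 48}
  Frank Anderson: {department: Engineering, age: 47}

Matches: ["Pat Anderson", "Dave Moore"]

["Pat Anderson", "Dave Moore"]


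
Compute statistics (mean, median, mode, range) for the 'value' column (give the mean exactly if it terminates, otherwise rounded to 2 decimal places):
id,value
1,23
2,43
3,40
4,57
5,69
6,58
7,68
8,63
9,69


Data: [23, 43, 40, 57, 69, 58, 68, 63, 69]
Count: 9
Sum: 490
Mean: 490/9 ≈ 54.44 (rounded to 2 decimal places)
Sorted: [23, 40, 43, 57, 58, 63, 68, 69, 69]
Median: 58.0
Mode: 69 (2 times)
Range: 69 - 23 = 46
Min: 23, Max: 69

mean≈54.44, median=58.0, mode=69, range=46


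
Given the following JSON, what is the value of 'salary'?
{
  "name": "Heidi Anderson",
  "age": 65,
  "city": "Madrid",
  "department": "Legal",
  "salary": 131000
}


Looking up field 'salary'
Value: 131000

131000


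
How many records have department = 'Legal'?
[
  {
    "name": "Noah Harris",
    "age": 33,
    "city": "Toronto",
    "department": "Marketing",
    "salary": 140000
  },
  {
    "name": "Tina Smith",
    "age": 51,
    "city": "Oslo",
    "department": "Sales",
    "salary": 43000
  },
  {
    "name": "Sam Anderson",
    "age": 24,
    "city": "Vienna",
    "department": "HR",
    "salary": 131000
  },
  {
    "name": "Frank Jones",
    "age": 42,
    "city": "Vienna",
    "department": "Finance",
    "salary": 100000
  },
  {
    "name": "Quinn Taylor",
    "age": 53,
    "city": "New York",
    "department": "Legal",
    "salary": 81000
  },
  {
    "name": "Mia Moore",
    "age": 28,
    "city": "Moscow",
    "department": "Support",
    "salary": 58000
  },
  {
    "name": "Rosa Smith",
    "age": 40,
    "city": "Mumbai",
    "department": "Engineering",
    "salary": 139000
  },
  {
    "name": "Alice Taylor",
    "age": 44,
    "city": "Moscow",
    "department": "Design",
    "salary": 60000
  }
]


Data: 8 records
Condition: department = 'Legal'

Checking each record:
  Noah Harris: Marketing
  Tina Smith: Sales
  Sam Anderson: HR
  Frank Jones: Finance
  Quinn Taylor: Legal MATCH
  Mia Moore: Support
  Rosa Smith: Engineering
  Alice Taylor: Design

Count: 1

1


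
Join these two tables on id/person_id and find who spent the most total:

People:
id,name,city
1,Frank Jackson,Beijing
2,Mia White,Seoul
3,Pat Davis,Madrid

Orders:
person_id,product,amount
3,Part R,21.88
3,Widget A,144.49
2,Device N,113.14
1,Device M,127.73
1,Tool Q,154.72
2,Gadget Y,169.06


Join on: people.id = orders.person_id

Joined rows:
  Pat Davis (Madrid) bought Part R for $21.88
  Pat Davis (Madrid) bought Widget A for $144.49
  Mia White (Seoul) bought Device N for $113.14
  Frank Jackson (Beijing) bought Device M for $127.73
  Frank Jackson (Beijing) bought Tool Q for $154.72
  Mia White (Seoul) bought Gadget Y for $169.06

Total per person:
  Frank Jackson: $282.45
  Mia White: $282.20
  Pat Davis: $166.37

Top spender: Frank Jackson ($282.45)

Frank Jackson ($282.45)


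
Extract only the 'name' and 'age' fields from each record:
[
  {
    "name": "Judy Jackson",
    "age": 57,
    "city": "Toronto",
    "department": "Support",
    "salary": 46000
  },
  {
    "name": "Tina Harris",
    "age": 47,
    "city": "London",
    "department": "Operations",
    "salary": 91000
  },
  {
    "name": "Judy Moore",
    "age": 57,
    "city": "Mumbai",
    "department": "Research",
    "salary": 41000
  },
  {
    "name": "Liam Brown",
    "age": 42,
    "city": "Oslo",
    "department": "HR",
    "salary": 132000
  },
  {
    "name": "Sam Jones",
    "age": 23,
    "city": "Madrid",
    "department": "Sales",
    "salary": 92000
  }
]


Original: 5 records with fields: name, age, city, department, salary
Keep: ['name', 'age']
Drop: ['city', 'department', 'salary']
Result: 5 records, 2 fields each

[
  {
    "name": "Judy Jackson",
    "age": 57
  },
  {
    "name": "Tina Harris",
    "age": 47
  },
  {
    "name": "Judy Moore",
    "age": 57
  },
  {
    "name": "Liam Brown",
    "age": 42
  },
  {
    "name": "Sam Jones",
    "age": 23
  }
]
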